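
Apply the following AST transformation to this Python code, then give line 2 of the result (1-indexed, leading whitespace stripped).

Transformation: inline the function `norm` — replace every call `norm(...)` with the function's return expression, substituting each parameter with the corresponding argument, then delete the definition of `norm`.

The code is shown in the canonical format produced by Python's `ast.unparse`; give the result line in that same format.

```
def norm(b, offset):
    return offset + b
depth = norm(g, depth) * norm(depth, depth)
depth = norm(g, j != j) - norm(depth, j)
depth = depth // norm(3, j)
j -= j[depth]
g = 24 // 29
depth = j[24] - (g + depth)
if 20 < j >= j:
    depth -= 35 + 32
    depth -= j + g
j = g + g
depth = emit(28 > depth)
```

depth = (j != j) + g - (j + depth)

Transformed code:
depth = (depth + g) * (depth + depth)
depth = (j != j) + g - (j + depth)
depth = depth // (j + 3)
j -= j[depth]
g = 24 // 29
depth = j[24] - (g + depth)
if 20 < j >= j:
    depth -= 35 + 32
    depth -= j + g
j = g + g
depth = emit(28 > depth)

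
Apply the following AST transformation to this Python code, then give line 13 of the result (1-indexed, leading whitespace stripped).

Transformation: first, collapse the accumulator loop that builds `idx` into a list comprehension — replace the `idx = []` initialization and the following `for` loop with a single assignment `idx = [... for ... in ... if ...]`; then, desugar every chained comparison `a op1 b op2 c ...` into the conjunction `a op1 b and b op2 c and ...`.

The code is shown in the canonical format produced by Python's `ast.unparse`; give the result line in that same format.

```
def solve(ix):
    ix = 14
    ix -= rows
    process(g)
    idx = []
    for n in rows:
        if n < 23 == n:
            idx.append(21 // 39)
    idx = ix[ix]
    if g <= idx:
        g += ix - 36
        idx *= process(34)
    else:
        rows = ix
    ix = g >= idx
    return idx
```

return idx

Transformed code:
def solve(ix):
    ix = 14
    ix -= rows
    process(g)
    idx = [21 // 39 for n in rows if n < 23 and 23 == n]
    idx = ix[ix]
    if g <= idx:
        g += ix - 36
        idx *= process(34)
    else:
        rows = ix
    ix = g >= idx
    return idx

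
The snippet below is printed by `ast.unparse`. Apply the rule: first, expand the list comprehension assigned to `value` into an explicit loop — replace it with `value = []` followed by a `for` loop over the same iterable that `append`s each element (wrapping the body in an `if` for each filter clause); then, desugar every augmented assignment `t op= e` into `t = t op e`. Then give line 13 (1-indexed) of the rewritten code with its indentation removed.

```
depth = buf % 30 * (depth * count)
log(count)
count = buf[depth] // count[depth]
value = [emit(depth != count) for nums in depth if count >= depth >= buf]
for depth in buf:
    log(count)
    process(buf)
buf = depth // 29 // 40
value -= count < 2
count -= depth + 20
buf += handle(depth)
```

Transformed code:
depth = buf % 30 * (depth * count)
log(count)
count = buf[depth] // count[depth]
value = []
for nums in depth:
    if count >= depth >= buf:
        value.append(emit(depth != count))
for depth in buf:
    log(count)
    process(buf)
buf = depth // 29 // 40
value = value - (count < 2)
count = count - (depth + 20)
buf = buf + handle(depth)

count = count - (depth + 20)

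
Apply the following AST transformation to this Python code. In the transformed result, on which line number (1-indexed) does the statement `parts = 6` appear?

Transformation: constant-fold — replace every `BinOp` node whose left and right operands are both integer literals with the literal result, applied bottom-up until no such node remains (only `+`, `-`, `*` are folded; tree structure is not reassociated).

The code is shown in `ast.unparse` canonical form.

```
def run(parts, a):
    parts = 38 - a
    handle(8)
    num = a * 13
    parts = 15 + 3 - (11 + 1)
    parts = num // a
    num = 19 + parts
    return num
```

5

Transformed code:
def run(parts, a):
    parts = 38 - a
    handle(8)
    num = a * 13
    parts = 6
    parts = num // a
    num = 19 + parts
    return num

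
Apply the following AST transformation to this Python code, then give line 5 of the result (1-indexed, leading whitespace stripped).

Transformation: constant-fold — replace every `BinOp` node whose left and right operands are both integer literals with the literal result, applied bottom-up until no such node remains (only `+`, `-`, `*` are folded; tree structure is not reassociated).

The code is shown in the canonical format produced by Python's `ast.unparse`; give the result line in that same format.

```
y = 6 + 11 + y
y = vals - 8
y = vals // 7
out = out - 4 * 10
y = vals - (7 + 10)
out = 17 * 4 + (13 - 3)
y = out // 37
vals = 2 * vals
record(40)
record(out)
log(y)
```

y = vals - 17

Transformed code:
y = 17 + y
y = vals - 8
y = vals // 7
out = out - 40
y = vals - 17
out = 78
y = out // 37
vals = 2 * vals
record(40)
record(out)
log(y)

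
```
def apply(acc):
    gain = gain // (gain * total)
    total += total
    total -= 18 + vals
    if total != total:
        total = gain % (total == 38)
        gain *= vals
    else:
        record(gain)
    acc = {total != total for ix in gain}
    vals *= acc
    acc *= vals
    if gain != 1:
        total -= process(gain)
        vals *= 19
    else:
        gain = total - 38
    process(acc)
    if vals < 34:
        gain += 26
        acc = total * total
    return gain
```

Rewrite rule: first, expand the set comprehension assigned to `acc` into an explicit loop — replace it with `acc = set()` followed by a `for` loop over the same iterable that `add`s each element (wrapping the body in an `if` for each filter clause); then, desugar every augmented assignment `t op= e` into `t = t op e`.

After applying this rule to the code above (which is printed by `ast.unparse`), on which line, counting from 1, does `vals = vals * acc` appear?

13

Transformed code:
def apply(acc):
    gain = gain // (gain * total)
    total = total + total
    total = total - (18 + vals)
    if total != total:
        total = gain % (total == 38)
        gain = gain * vals
    else:
        record(gain)
    acc = set()
    for ix in gain:
        acc.add(total != total)
    vals = vals * acc
    acc = acc * vals
    if gain != 1:
        total = total - process(gain)
        vals = vals * 19
    else:
        gain = total - 38
    process(acc)
    if vals < 34:
        gain = gain + 26
        acc = total * total
    return gain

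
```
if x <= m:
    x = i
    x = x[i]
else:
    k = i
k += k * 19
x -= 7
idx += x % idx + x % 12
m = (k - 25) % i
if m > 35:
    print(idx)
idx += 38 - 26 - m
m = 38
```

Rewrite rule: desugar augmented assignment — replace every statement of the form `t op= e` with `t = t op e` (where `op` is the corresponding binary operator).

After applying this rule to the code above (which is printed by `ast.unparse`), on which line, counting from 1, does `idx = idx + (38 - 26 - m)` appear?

12

Transformed code:
if x <= m:
    x = i
    x = x[i]
else:
    k = i
k = k + k * 19
x = x - 7
idx = idx + (x % idx + x % 12)
m = (k - 25) % i
if m > 35:
    print(idx)
idx = idx + (38 - 26 - m)
m = 38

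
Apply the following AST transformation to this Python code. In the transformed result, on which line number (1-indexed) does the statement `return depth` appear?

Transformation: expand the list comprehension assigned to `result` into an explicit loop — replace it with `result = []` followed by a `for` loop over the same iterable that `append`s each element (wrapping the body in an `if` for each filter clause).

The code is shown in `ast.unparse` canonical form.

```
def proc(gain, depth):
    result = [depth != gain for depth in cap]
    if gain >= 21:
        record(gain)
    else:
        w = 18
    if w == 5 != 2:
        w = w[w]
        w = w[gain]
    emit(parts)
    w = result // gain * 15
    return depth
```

14

Transformed code:
def proc(gain, depth):
    result = []
    for depth in cap:
        result.append(depth != gain)
    if gain >= 21:
        record(gain)
    else:
        w = 18
    if w == 5 != 2:
        w = w[w]
        w = w[gain]
    emit(parts)
    w = result // gain * 15
    return depth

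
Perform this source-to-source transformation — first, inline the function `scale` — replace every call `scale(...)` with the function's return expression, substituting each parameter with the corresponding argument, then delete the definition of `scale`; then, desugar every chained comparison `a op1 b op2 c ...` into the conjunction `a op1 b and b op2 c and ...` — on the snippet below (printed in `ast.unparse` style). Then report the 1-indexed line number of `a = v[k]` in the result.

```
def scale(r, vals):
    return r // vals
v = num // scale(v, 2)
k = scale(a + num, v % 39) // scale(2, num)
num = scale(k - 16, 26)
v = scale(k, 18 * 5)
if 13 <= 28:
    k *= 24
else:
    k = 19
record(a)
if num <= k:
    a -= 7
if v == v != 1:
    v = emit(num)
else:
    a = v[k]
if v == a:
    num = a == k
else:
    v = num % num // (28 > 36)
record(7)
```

15

Transformed code:
v = num // (v // 2)
k = (a + num) // (v % 39) // (2 // num)
num = (k - 16) // 26
v = k // (18 * 5)
if 13 <= 28:
    k *= 24
else:
    k = 19
record(a)
if num <= k:
    a -= 7
if v == v and v != 1:
    v = emit(num)
else:
    a = v[k]
if v == a:
    num = a == k
else:
    v = num % num // (28 > 36)
record(7)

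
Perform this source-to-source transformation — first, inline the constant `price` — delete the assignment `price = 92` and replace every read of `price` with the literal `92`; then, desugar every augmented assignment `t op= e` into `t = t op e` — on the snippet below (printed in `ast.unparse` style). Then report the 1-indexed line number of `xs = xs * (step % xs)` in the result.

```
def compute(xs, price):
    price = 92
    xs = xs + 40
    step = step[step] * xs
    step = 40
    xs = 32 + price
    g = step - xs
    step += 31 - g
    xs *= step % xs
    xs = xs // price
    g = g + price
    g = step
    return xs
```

8

Transformed code:
def compute(xs, price):
    xs = xs + 40
    step = step[step] * xs
    step = 40
    xs = 32 + 92
    g = step - xs
    step = step + (31 - g)
    xs = xs * (step % xs)
    xs = xs // 92
    g = g + 92
    g = step
    return xs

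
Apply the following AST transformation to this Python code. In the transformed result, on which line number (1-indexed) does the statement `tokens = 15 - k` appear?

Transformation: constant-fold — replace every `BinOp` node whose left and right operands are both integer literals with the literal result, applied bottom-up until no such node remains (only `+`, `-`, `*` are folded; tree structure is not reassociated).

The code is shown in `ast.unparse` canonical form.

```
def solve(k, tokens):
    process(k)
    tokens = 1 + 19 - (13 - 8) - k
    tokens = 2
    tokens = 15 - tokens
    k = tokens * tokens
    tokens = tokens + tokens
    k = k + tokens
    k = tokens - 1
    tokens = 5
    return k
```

3

Transformed code:
def solve(k, tokens):
    process(k)
    tokens = 15 - k
    tokens = 2
    tokens = 15 - tokens
    k = tokens * tokens
    tokens = tokens + tokens
    k = k + tokens
    k = tokens - 1
    tokens = 5
    return k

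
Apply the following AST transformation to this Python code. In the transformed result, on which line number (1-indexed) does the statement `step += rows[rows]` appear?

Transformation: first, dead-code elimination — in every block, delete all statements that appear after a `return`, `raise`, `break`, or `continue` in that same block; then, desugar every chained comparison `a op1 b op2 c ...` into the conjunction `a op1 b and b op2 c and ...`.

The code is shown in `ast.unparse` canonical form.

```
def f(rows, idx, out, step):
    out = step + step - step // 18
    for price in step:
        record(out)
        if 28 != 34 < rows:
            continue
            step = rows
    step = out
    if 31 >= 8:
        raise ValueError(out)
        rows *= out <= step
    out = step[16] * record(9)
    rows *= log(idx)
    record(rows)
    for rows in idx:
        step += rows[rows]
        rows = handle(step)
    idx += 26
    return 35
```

14

Transformed code:
def f(rows, idx, out, step):
    out = step + step - step // 18
    for price in step:
        record(out)
        if 28 != 34 and 34 < rows:
            continue
    step = out
    if 31 >= 8:
        raise ValueError(out)
    out = step[16] * record(9)
    rows *= log(idx)
    record(rows)
    for rows in idx:
        step += rows[rows]
        rows = handle(step)
    idx += 26
    return 35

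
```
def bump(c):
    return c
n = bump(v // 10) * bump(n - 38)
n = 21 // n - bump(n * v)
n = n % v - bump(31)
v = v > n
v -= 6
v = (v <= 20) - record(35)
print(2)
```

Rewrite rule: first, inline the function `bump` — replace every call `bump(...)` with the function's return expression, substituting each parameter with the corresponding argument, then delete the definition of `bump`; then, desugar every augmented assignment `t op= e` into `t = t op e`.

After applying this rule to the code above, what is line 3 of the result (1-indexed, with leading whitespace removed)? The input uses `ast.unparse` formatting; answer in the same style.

Transformed code:
n = v // 10 * (n - 38)
n = 21 // n - n * v
n = n % v - 31
v = v > n
v = v - 6
v = (v <= 20) - record(35)
print(2)

n = n % v - 31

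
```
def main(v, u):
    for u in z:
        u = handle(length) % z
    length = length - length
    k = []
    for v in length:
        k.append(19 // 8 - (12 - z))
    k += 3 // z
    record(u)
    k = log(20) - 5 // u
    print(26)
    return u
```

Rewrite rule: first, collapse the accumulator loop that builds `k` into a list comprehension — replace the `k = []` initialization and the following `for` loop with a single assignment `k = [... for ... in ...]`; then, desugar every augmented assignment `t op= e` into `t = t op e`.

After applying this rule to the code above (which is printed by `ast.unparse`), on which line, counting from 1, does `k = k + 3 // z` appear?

Transformed code:
def main(v, u):
    for u in z:
        u = handle(length) % z
    length = length - length
    k = [19 // 8 - (12 - z) for v in length]
    k = k + 3 // z
    record(u)
    k = log(20) - 5 // u
    print(26)
    return u

6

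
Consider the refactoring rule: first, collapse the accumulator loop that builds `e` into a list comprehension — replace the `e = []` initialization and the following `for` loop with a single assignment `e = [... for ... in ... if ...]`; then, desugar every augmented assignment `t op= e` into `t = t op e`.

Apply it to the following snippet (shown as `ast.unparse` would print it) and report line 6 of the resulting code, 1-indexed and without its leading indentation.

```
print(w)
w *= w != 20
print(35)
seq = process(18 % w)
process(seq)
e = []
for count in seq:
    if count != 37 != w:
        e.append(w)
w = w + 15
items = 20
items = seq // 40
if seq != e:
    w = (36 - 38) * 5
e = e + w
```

Transformed code:
print(w)
w = w * (w != 20)
print(35)
seq = process(18 % w)
process(seq)
e = [w for count in seq if count != 37 != w]
w = w + 15
items = 20
items = seq // 40
if seq != e:
    w = (36 - 38) * 5
e = e + w

e = [w for count in seq if count != 37 != w]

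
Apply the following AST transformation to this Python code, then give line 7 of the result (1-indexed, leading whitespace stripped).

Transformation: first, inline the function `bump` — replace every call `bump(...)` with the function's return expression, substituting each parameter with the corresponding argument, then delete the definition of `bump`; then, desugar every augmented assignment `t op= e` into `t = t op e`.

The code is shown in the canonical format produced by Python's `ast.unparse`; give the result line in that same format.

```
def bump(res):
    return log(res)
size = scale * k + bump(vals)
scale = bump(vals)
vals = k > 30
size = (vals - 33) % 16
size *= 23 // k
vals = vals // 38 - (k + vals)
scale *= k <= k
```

scale = scale * (k <= k)

Transformed code:
size = scale * k + log(vals)
scale = log(vals)
vals = k > 30
size = (vals - 33) % 16
size = size * (23 // k)
vals = vals // 38 - (k + vals)
scale = scale * (k <= k)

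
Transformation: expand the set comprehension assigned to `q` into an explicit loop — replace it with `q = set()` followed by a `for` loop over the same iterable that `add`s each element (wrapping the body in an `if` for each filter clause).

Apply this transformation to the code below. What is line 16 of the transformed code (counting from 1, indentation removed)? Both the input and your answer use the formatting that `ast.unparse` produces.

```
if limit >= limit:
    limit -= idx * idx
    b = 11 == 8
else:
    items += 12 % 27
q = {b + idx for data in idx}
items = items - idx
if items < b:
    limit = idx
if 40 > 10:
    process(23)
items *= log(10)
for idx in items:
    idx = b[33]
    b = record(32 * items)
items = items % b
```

idx = b[33]

Transformed code:
if limit >= limit:
    limit -= idx * idx
    b = 11 == 8
else:
    items += 12 % 27
q = set()
for data in idx:
    q.add(b + idx)
items = items - idx
if items < b:
    limit = idx
if 40 > 10:
    process(23)
items *= log(10)
for idx in items:
    idx = b[33]
    b = record(32 * items)
items = items % b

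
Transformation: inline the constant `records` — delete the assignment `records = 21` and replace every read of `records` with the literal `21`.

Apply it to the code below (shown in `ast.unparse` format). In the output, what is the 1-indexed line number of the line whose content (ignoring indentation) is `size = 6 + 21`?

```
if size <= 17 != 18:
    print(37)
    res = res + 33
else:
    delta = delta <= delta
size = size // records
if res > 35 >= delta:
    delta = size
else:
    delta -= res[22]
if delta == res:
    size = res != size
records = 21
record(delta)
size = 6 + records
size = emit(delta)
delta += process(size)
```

Transformed code:
if size <= 17 != 18:
    print(37)
    res = res + 33
else:
    delta = delta <= delta
size = size // 21
if res > 35 >= delta:
    delta = size
else:
    delta -= res[22]
if delta == res:
    size = res != size
record(delta)
size = 6 + 21
size = emit(delta)
delta += process(size)

14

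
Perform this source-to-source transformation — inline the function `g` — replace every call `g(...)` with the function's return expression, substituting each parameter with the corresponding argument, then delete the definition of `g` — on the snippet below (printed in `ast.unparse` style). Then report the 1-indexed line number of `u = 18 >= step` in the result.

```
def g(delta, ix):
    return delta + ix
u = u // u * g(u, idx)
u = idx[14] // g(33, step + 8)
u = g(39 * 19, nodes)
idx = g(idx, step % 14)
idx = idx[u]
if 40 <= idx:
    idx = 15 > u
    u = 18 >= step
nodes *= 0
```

Transformed code:
u = u // u * (u + idx)
u = idx[14] // (33 + (step + 8))
u = 39 * 19 + nodes
idx = idx + step % 14
idx = idx[u]
if 40 <= idx:
    idx = 15 > u
    u = 18 >= step
nodes *= 0

8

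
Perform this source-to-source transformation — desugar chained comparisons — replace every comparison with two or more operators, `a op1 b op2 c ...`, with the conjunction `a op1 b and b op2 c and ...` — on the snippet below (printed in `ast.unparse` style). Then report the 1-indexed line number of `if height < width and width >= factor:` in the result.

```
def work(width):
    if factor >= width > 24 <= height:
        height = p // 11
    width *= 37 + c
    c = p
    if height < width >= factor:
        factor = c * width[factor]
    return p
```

6

Transformed code:
def work(width):
    if factor >= width and width > 24 and (24 <= height):
        height = p // 11
    width *= 37 + c
    c = p
    if height < width and width >= factor:
        factor = c * width[factor]
    return p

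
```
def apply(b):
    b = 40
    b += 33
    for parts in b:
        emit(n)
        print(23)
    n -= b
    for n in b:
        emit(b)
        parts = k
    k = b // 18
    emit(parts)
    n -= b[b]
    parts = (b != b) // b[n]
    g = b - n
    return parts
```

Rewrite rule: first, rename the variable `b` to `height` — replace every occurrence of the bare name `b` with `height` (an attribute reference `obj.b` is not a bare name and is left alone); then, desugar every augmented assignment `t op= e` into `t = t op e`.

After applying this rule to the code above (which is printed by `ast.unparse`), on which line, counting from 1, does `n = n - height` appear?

Transformed code:
def apply(height):
    height = 40
    height = height + 33
    for parts in height:
        emit(n)
        print(23)
    n = n - height
    for n in height:
        emit(height)
        parts = k
    k = height // 18
    emit(parts)
    n = n - height[height]
    parts = (height != height) // height[n]
    g = height - n
    return parts

7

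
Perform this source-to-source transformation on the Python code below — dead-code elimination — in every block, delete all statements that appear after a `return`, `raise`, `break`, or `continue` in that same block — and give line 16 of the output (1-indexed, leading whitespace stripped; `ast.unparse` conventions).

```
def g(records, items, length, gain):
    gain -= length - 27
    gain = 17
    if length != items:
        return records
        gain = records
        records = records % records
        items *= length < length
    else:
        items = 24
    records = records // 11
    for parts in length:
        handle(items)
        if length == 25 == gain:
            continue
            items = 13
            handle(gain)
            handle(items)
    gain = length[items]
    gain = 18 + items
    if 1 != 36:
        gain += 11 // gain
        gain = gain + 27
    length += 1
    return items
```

gain += 11 // gain

Transformed code:
def g(records, items, length, gain):
    gain -= length - 27
    gain = 17
    if length != items:
        return records
    else:
        items = 24
    records = records // 11
    for parts in length:
        handle(items)
        if length == 25 == gain:
            continue
    gain = length[items]
    gain = 18 + items
    if 1 != 36:
        gain += 11 // gain
        gain = gain + 27
    length += 1
    return items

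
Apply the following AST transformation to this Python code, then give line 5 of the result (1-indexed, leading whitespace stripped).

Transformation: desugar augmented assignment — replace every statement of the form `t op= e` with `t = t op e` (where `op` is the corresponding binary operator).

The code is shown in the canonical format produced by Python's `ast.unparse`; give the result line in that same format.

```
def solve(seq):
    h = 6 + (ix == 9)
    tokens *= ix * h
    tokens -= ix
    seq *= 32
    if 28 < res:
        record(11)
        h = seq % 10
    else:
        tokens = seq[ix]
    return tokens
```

Transformed code:
def solve(seq):
    h = 6 + (ix == 9)
    tokens = tokens * (ix * h)
    tokens = tokens - ix
    seq = seq * 32
    if 28 < res:
        record(11)
        h = seq % 10
    else:
        tokens = seq[ix]
    return tokens

seq = seq * 32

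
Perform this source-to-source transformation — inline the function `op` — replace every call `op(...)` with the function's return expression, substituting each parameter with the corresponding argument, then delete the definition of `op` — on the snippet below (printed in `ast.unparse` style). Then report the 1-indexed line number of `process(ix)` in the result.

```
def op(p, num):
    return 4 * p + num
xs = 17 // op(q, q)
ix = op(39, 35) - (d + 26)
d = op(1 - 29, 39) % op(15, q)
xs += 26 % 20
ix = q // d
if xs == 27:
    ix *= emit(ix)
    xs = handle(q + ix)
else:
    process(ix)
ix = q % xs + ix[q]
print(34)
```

10

Transformed code:
xs = 17 // (4 * q + q)
ix = 4 * 39 + 35 - (d + 26)
d = (4 * (1 - 29) + 39) % (4 * 15 + q)
xs += 26 % 20
ix = q // d
if xs == 27:
    ix *= emit(ix)
    xs = handle(q + ix)
else:
    process(ix)
ix = q % xs + ix[q]
print(34)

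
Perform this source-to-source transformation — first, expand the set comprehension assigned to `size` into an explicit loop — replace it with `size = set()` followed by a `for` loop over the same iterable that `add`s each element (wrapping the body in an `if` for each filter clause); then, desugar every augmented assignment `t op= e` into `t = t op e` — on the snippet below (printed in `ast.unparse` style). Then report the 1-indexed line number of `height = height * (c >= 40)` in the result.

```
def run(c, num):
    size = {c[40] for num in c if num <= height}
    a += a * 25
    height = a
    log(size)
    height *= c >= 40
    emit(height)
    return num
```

9

Transformed code:
def run(c, num):
    size = set()
    for num in c:
        if num <= height:
            size.add(c[40])
    a = a + a * 25
    height = a
    log(size)
    height = height * (c >= 40)
    emit(height)
    return num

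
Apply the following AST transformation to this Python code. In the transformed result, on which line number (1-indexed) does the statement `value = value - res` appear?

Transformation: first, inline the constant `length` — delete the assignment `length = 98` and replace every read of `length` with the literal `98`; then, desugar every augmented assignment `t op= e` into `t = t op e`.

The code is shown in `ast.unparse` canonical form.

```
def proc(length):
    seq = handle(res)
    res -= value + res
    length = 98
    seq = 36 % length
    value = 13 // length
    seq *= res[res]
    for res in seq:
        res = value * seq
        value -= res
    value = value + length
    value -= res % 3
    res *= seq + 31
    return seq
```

9

Transformed code:
def proc(length):
    seq = handle(res)
    res = res - (value + res)
    seq = 36 % 98
    value = 13 // 98
    seq = seq * res[res]
    for res in seq:
        res = value * seq
        value = value - res
    value = value + 98
    value = value - res % 3
    res = res * (seq + 31)
    return seq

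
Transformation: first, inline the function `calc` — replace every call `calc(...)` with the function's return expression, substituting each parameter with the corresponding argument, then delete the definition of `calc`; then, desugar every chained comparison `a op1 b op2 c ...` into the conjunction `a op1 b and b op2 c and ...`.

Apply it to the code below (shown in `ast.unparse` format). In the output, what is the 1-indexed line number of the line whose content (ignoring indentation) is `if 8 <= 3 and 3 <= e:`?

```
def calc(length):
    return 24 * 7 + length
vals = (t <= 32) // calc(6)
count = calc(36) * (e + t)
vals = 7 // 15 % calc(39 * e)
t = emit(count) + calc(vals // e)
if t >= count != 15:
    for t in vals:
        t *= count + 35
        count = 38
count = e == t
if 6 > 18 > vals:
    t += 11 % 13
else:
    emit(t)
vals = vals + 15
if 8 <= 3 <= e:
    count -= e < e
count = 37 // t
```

15

Transformed code:
vals = (t <= 32) // (24 * 7 + 6)
count = (24 * 7 + 36) * (e + t)
vals = 7 // 15 % (24 * 7 + 39 * e)
t = emit(count) + (24 * 7 + vals // e)
if t >= count and count != 15:
    for t in vals:
        t *= count + 35
        count = 38
count = e == t
if 6 > 18 and 18 > vals:
    t += 11 % 13
else:
    emit(t)
vals = vals + 15
if 8 <= 3 and 3 <= e:
    count -= e < e
count = 37 // t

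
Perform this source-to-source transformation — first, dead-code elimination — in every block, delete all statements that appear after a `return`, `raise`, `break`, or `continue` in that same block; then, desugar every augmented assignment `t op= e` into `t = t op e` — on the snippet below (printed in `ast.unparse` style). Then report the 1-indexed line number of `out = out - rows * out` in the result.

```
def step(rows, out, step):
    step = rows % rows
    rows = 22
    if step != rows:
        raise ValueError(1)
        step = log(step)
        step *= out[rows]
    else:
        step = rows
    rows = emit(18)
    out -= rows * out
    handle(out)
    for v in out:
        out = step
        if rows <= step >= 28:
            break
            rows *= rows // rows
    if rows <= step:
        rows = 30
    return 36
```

9

Transformed code:
def step(rows, out, step):
    step = rows % rows
    rows = 22
    if step != rows:
        raise ValueError(1)
    else:
        step = rows
    rows = emit(18)
    out = out - rows * out
    handle(out)
    for v in out:
        out = step
        if rows <= step >= 28:
            break
    if rows <= step:
        rows = 30
    return 36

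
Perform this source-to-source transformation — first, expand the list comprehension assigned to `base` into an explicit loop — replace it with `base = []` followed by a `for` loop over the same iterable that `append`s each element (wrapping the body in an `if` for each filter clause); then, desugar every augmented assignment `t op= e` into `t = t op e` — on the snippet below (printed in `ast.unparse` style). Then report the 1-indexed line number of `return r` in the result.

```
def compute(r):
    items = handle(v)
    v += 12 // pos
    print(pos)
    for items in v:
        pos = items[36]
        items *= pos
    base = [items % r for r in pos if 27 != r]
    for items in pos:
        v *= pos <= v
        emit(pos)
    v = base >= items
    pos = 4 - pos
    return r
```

17

Transformed code:
def compute(r):
    items = handle(v)
    v = v + 12 // pos
    print(pos)
    for items in v:
        pos = items[36]
        items = items * pos
    base = []
    for r in pos:
        if 27 != r:
            base.append(items % r)
    for items in pos:
        v = v * (pos <= v)
        emit(pos)
    v = base >= items
    pos = 4 - pos
    return r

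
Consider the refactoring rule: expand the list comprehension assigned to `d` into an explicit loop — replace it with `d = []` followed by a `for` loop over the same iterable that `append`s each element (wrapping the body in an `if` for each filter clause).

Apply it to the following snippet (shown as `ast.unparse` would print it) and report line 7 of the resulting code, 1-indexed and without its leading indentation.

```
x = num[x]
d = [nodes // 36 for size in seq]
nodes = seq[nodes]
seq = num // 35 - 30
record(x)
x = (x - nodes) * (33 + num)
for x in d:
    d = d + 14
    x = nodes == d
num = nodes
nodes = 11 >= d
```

record(x)

Transformed code:
x = num[x]
d = []
for size in seq:
    d.append(nodes // 36)
nodes = seq[nodes]
seq = num // 35 - 30
record(x)
x = (x - nodes) * (33 + num)
for x in d:
    d = d + 14
    x = nodes == d
num = nodes
nodes = 11 >= d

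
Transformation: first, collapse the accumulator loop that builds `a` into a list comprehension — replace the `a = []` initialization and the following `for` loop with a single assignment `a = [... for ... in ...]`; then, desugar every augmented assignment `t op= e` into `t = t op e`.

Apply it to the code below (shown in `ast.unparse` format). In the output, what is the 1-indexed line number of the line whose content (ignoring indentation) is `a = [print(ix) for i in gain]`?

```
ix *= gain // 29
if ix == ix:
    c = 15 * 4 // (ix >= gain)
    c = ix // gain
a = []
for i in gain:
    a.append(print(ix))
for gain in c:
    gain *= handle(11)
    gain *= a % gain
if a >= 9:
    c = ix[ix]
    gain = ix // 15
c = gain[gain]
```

Transformed code:
ix = ix * (gain // 29)
if ix == ix:
    c = 15 * 4 // (ix >= gain)
    c = ix // gain
a = [print(ix) for i in gain]
for gain in c:
    gain = gain * handle(11)
    gain = gain * (a % gain)
if a >= 9:
    c = ix[ix]
    gain = ix // 15
c = gain[gain]

5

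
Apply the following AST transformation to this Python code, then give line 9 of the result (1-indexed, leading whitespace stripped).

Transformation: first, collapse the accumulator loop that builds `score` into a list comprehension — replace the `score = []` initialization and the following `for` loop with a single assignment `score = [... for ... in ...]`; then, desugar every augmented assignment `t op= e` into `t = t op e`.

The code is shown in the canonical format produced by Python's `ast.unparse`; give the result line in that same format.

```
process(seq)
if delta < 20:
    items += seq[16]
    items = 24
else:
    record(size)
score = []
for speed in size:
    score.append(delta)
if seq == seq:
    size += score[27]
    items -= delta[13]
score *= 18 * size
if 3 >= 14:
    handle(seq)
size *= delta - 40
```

size = size + score[27]

Transformed code:
process(seq)
if delta < 20:
    items = items + seq[16]
    items = 24
else:
    record(size)
score = [delta for speed in size]
if seq == seq:
    size = size + score[27]
    items = items - delta[13]
score = score * (18 * size)
if 3 >= 14:
    handle(seq)
size = size * (delta - 40)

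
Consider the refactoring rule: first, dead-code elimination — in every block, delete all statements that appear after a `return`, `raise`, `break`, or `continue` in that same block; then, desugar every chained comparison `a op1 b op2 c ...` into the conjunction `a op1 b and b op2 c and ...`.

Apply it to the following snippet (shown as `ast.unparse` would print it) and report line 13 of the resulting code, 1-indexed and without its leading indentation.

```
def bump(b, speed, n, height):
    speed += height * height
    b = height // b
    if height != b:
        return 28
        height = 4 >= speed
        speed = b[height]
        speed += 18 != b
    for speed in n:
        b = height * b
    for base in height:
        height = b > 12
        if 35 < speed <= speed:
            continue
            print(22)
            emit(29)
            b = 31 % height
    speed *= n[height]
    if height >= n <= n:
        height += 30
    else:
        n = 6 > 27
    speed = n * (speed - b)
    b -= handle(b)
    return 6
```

if height >= n and n <= n:

Transformed code:
def bump(b, speed, n, height):
    speed += height * height
    b = height // b
    if height != b:
        return 28
    for speed in n:
        b = height * b
    for base in height:
        height = b > 12
        if 35 < speed and speed <= speed:
            continue
    speed *= n[height]
    if height >= n and n <= n:
        height += 30
    else:
        n = 6 > 27
    speed = n * (speed - b)
    b -= handle(b)
    return 6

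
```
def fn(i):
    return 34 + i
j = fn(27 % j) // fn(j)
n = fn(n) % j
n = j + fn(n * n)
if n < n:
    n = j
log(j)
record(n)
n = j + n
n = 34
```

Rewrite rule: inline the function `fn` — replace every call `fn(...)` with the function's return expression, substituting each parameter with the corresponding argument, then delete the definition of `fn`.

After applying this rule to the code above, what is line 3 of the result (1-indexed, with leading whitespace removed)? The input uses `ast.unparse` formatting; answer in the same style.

n = j + (34 + n * n)

Transformed code:
j = (34 + 27 % j) // (34 + j)
n = (34 + n) % j
n = j + (34 + n * n)
if n < n:
    n = j
log(j)
record(n)
n = j + n
n = 34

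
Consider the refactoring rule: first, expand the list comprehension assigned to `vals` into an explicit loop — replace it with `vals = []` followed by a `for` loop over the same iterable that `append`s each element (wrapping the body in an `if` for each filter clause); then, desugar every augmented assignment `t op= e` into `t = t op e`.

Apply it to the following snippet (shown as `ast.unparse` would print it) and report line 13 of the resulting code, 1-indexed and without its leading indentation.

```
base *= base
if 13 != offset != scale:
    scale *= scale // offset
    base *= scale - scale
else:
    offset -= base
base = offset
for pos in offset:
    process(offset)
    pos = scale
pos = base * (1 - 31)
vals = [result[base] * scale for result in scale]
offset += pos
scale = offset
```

for result in scale:

Transformed code:
base = base * base
if 13 != offset != scale:
    scale = scale * (scale // offset)
    base = base * (scale - scale)
else:
    offset = offset - base
base = offset
for pos in offset:
    process(offset)
    pos = scale
pos = base * (1 - 31)
vals = []
for result in scale:
    vals.append(result[base] * scale)
offset = offset + pos
scale = offset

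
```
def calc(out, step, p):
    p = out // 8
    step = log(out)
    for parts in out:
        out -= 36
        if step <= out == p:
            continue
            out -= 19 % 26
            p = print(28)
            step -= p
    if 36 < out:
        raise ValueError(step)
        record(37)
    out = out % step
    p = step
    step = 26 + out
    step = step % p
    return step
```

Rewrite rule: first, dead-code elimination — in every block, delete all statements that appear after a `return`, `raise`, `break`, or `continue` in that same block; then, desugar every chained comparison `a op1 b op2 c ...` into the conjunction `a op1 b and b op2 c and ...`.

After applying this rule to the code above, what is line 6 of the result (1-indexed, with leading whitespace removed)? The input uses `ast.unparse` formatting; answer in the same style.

if step <= out and out == p:

Transformed code:
def calc(out, step, p):
    p = out // 8
    step = log(out)
    for parts in out:
        out -= 36
        if step <= out and out == p:
            continue
    if 36 < out:
        raise ValueError(step)
    out = out % step
    p = step
    step = 26 + out
    step = step % p
    return step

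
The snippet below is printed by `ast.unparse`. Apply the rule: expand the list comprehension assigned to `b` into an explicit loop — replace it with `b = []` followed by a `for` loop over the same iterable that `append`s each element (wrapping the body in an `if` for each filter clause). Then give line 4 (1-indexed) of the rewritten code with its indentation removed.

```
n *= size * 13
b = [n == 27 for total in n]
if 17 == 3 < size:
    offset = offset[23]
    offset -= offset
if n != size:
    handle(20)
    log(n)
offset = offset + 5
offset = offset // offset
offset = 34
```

b.append(n == 27)

Transformed code:
n *= size * 13
b = []
for total in n:
    b.append(n == 27)
if 17 == 3 < size:
    offset = offset[23]
    offset -= offset
if n != size:
    handle(20)
    log(n)
offset = offset + 5
offset = offset // offset
offset = 34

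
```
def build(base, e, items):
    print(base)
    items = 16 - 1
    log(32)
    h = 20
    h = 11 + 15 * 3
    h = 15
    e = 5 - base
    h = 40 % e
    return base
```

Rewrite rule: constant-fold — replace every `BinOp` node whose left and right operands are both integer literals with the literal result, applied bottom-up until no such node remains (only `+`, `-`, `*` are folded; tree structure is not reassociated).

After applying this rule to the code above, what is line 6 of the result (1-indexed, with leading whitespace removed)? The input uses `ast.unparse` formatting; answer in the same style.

h = 56

Transformed code:
def build(base, e, items):
    print(base)
    items = 15
    log(32)
    h = 20
    h = 56
    h = 15
    e = 5 - base
    h = 40 % e
    return base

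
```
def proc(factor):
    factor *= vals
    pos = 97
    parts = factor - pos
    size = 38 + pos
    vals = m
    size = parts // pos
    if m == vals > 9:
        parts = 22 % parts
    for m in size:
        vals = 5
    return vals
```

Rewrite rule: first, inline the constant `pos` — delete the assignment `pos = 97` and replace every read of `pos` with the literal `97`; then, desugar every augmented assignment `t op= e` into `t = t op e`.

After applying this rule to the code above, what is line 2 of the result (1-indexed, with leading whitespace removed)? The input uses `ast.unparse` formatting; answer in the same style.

factor = factor * vals

Transformed code:
def proc(factor):
    factor = factor * vals
    parts = factor - 97
    size = 38 + 97
    vals = m
    size = parts // 97
    if m == vals > 9:
        parts = 22 % parts
    for m in size:
        vals = 5
    return vals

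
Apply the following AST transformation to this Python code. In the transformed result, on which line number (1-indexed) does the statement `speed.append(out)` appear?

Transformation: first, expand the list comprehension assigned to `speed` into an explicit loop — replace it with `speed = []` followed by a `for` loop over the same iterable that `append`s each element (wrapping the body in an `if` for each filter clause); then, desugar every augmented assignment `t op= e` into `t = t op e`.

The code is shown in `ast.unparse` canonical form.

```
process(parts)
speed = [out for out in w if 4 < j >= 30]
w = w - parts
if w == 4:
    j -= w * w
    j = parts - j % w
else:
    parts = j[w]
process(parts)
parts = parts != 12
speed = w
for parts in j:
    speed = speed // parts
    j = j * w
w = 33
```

5

Transformed code:
process(parts)
speed = []
for out in w:
    if 4 < j >= 30:
        speed.append(out)
w = w - parts
if w == 4:
    j = j - w * w
    j = parts - j % w
else:
    parts = j[w]
process(parts)
parts = parts != 12
speed = w
for parts in j:
    speed = speed // parts
    j = j * w
w = 33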